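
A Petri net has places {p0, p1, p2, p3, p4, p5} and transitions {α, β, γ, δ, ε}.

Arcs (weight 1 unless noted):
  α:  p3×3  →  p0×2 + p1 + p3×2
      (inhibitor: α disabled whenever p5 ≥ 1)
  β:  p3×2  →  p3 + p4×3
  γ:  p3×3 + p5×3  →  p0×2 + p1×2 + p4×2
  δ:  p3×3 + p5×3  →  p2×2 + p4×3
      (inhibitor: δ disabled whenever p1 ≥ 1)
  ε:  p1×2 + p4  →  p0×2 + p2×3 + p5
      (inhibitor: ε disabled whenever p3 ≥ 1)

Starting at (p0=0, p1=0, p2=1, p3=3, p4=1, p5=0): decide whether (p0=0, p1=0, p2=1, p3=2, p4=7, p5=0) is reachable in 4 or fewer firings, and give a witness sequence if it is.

NO — not reachable within 4 firings

depth 0: 1 marking
depth 1: 3 markings reached so far
depth 2: 5 markings reached so far
depth 3: 5 markings reached so far
(frontier empty at depth 3; search complete)
target is not among the 5 markings reachable within 4 steps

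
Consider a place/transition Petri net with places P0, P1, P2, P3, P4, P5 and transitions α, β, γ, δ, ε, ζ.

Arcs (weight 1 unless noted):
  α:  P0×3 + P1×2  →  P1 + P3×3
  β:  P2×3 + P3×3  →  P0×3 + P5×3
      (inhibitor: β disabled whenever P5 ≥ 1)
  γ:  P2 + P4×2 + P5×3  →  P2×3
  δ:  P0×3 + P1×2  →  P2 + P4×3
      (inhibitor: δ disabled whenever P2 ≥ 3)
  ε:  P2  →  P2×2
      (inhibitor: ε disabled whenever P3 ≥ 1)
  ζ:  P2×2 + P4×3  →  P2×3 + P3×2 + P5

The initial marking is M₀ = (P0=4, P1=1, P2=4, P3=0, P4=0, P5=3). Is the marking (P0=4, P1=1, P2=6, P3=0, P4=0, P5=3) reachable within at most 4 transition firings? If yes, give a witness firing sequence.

YES — reachable via ⟨ε, ε⟩ (2 firings)

step 1: fire ε:  (P0=4, P1=1, P2=4, P3=0, P4=0, P5=3) → (P0=4, P1=1, P2=5, P3=0, P4=0, P5=3)
step 2: fire ε:  (P0=4, P1=1, P2=5, P3=0, P4=0, P5=3) → (P0=4, P1=1, P2=6, P3=0, P4=0, P5=3)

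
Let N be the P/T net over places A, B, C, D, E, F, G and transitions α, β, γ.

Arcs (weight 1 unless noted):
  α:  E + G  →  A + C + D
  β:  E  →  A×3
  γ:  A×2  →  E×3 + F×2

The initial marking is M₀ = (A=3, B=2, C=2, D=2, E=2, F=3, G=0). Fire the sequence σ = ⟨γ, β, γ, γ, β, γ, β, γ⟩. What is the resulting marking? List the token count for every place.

(A=2, B=2, C=2, D=2, E=14, F=13, G=0)

step 1: fire γ:  (A=3, B=2, C=2, D=2, E=2, F=3, G=0) → (A=1, B=2, C=2, D=2, E=5, F=5, G=0)
step 2: fire β:  (A=1, B=2, C=2, D=2, E=5, F=5, G=0) → (A=4, B=2, C=2, D=2, E=4, F=5, G=0)
step 3: fire γ:  (A=4, B=2, C=2, D=2, E=4, F=5, G=0) → (A=2, B=2, C=2, D=2, E=7, F=7, G=0)
step 4: fire γ:  (A=2, B=2, C=2, D=2, E=7, F=7, G=0) → (A=0, B=2, C=2, D=2, E=10, F=9, G=0)
step 5: fire β:  (A=0, B=2, C=2, D=2, E=10, F=9, G=0) → (A=3, B=2, C=2, D=2, E=9, F=9, G=0)
step 6: fire γ:  (A=3, B=2, C=2, D=2, E=9, F=9, G=0) → (A=1, B=2, C=2, D=2, E=12, F=11, G=0)
step 7: fire β:  (A=1, B=2, C=2, D=2, E=12, F=11, G=0) → (A=4, B=2, C=2, D=2, E=11, F=11, G=0)
step 8: fire γ:  (A=4, B=2, C=2, D=2, E=11, F=11, G=0) → (A=2, B=2, C=2, D=2, E=14, F=13, G=0)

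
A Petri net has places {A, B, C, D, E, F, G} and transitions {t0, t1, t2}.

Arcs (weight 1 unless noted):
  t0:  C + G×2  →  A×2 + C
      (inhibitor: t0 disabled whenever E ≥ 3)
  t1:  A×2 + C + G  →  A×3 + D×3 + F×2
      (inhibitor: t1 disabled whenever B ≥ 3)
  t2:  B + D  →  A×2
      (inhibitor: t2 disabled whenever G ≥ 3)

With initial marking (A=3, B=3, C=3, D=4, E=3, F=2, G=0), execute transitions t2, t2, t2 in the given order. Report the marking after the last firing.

(A=9, B=0, C=3, D=1, E=3, F=2, G=0)

step 1: fire t2:  (A=3, B=3, C=3, D=4, E=3, F=2, G=0) → (A=5, B=2, C=3, D=3, E=3, F=2, G=0)
step 2: fire t2:  (A=5, B=2, C=3, D=3, E=3, F=2, G=0) → (A=7, B=1, C=3, D=2, E=3, F=2, G=0)
step 3: fire t2:  (A=7, B=1, C=3, D=2, E=3, F=2, G=0) → (A=9, B=0, C=3, D=1, E=3, F=2, G=0)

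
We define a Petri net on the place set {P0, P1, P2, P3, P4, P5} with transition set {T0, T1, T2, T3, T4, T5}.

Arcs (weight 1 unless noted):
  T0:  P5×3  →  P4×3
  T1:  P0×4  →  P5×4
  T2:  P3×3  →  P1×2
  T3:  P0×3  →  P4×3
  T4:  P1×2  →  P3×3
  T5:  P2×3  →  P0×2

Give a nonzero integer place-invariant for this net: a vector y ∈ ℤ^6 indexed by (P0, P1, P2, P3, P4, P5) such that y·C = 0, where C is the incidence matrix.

Incidence matrix C (rows=places, cols=transitions):
       T0   T1   T2   T3   T4   T5
   P0   0   -4    0   -3    0    2
   P1   0    0    2    0   -2    0
   P2   0    0    0    0    0   -3
   P3   0    0   -3    0    3    0
   P4   3    0    0    3    0    0
   P5  -3    4    0    0    0    0

Candidate y = [0, 3, 0, 2, 0, 0]; check y·C column-wise:
  col T0: 3·0 + 2·0 + 0·3 + 0·-3 = 0
  col T1: 0·-4 + 3·0 + 2·0 + 0·4 = 0
  col T2: 3·2 + 2·-3 = 0
  col T3: 0·-3 + 3·0 + 2·0 + 0·3 = 0
  col T4: 3·-2 + 2·3 = 0
  col T5: 0·2 + 3·0 + 0·-3 + 2·0 = 0

y = (P0:0, P1:3, P2:0, P3:2, P4:0, P5:0)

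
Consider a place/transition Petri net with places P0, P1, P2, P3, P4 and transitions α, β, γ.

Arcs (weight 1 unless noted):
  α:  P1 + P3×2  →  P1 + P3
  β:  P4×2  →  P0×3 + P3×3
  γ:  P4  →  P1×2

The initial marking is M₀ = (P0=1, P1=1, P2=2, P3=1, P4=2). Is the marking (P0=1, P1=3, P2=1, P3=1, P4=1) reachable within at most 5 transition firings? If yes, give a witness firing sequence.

NO — not reachable within 5 firings

depth 0: 1 marking
depth 1: 3 markings reached so far
depth 2: 5 markings reached so far
depth 3: 6 markings reached so far
depth 4: 7 markings reached so far
depth 5: 7 markings reached so far
(frontier empty at depth 5; search complete)
target is not among the 7 markings reachable within 5 steps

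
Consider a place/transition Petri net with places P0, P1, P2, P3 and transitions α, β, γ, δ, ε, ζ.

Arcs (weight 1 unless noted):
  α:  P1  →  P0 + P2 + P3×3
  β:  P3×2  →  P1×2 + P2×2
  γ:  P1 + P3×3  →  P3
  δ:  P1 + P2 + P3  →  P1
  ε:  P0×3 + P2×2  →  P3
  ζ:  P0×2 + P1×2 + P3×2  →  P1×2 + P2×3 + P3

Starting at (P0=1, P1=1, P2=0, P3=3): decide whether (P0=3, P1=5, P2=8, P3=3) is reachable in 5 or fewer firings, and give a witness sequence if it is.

step 1: fire α:  (P0=1, P1=1, P2=0, P3=3) → (P0=2, P1=0, P2=1, P3=6)
step 2: fire β:  (P0=2, P1=0, P2=1, P3=6) → (P0=2, P1=2, P2=3, P3=4)
step 3: fire α:  (P0=2, P1=2, P2=3, P3=4) → (P0=3, P1=1, P2=4, P3=7)
step 4: fire β:  (P0=3, P1=1, P2=4, P3=7) → (P0=3, P1=3, P2=6, P3=5)
step 5: fire β:  (P0=3, P1=3, P2=6, P3=5) → (P0=3, P1=5, P2=8, P3=3)

YES — reachable via ⟨α, β, α, β, β⟩ (5 firings)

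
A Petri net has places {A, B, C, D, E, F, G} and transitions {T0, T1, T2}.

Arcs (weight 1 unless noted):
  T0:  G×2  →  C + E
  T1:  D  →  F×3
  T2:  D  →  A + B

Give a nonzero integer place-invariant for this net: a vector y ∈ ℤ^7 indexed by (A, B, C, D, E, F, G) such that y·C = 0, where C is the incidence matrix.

Incidence matrix C (rows=places, cols=transitions):
       T0   T1   T2
    A   0    0    1
    B   0    0    1
    C   1    0    0
    D   0   -1   -1
    E   1    0    0
    F   0    3    0
    G  -2    0    0

Candidate y = [1, -1, 0, 0, 0, 0, 0]; check y·C column-wise:
  col T0: 1·0 + -1·0 + 0·1 + 0·1 + 0·-2 = 0
  col T1: 1·0 + -1·0 + 0·-1 + 0·3 = 0
  col T2: 1·1 + -1·1 + 0·-1 = 0

y = (A:1, B:-1, C:0, D:0, E:0, F:0, G:0)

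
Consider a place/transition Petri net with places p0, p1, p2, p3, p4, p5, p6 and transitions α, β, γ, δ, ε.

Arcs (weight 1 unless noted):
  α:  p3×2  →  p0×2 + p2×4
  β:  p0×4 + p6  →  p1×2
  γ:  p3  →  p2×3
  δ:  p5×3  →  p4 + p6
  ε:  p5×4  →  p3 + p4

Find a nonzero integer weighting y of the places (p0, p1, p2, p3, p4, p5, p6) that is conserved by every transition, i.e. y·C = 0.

y = (p0:1, p1:2, p2:1, p3:3, p4:9, p5:3, p6:0)

Incidence matrix C (rows=places, cols=transitions):
        α    β    γ    δ    ε
   p0   2   -4    0    0    0
   p1   0    2    0    0    0
   p2   4    0    3    0    0
   p3  -2    0   -1    0    1
   p4   0    0    0    1    1
   p5   0    0    0   -3   -4
   p6   0   -1    0    1    0

Candidate y = [1, 2, 1, 3, 9, 3, 0]; check y·C column-wise:
  col α: 1·2 + 2·0 + 1·4 + 3·-2 + 9·0 + 3·0 = 0
  col β: 1·-4 + 2·2 + 1·0 + 3·0 + 9·0 + 3·0 + 0·-1 = 0
  col γ: 1·0 + 2·0 + 1·3 + 3·-1 + 9·0 + 3·0 = 0
  col δ: 1·0 + 2·0 + 1·0 + 3·0 + 9·1 + 3·-3 + 0·1 = 0
  col ε: 1·0 + 2·0 + 1·0 + 3·1 + 9·1 + 3·-4 = 0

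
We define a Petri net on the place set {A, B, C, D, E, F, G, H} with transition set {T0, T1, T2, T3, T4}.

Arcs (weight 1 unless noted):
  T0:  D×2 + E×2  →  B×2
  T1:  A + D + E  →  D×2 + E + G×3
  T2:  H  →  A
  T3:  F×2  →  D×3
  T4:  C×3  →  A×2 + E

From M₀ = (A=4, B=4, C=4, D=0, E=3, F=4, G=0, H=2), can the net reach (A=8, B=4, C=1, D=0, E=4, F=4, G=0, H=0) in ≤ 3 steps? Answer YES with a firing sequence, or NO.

YES — reachable via ⟨T2, T2, T4⟩ (3 firings)

step 1: fire T2:  (A=4, B=4, C=4, D=0, E=3, F=4, G=0, H=2) → (A=5, B=4, C=4, D=0, E=3, F=4, G=0, H=1)
step 2: fire T2:  (A=5, B=4, C=4, D=0, E=3, F=4, G=0, H=1) → (A=6, B=4, C=4, D=0, E=3, F=4, G=0, H=0)
step 3: fire T4:  (A=6, B=4, C=4, D=0, E=3, F=4, G=0, H=0) → (A=8, B=4, C=1, D=0, E=4, F=4, G=0, H=0)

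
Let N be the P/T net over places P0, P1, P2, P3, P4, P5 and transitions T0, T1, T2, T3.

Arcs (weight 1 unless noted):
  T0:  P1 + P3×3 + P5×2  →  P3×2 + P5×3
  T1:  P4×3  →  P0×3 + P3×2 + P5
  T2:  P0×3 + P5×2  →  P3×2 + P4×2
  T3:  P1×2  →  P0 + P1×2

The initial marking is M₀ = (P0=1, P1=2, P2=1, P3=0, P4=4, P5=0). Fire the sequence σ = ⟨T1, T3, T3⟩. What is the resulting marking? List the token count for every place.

step 1: fire T1:  (P0=1, P1=2, P2=1, P3=0, P4=4, P5=0) → (P0=4, P1=2, P2=1, P3=2, P4=1, P5=1)
step 2: fire T3:  (P0=4, P1=2, P2=1, P3=2, P4=1, P5=1) → (P0=5, P1=2, P2=1, P3=2, P4=1, P5=1)
step 3: fire T3:  (P0=5, P1=2, P2=1, P3=2, P4=1, P5=1) → (P0=6, P1=2, P2=1, P3=2, P4=1, P5=1)

(P0=6, P1=2, P2=1, P3=2, P4=1, P5=1)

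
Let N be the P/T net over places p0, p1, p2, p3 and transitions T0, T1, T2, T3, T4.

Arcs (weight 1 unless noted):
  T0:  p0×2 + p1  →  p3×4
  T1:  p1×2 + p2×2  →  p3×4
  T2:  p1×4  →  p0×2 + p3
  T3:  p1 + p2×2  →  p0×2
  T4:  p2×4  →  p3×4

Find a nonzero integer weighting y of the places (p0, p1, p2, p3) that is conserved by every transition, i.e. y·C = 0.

Incidence matrix C (rows=places, cols=transitions):
       T0   T1   T2   T3   T4
   p0  -2    0    2    2    0
   p1  -1   -2   -4   -1    0
   p2   0   -2    0   -2   -4
   p3   4    4    1    0    4

Candidate y = [3, 2, 2, 2]; check y·C column-wise:
  col T0: 3·-2 + 2·-1 + 2·0 + 2·4 = 0
  col T1: 3·0 + 2·-2 + 2·-2 + 2·4 = 0
  col T2: 3·2 + 2·-4 + 2·0 + 2·1 = 0
  col T3: 3·2 + 2·-1 + 2·-2 + 2·0 = 0
  col T4: 3·0 + 2·0 + 2·-4 + 2·4 = 0

y = (p0:3, p1:2, p2:2, p3:2)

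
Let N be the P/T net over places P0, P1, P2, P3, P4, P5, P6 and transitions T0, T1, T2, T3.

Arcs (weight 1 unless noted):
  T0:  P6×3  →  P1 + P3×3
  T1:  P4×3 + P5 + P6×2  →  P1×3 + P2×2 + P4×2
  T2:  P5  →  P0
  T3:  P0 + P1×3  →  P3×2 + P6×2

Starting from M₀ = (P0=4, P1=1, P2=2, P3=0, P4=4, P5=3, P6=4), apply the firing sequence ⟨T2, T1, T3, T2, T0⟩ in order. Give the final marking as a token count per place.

(P0=5, P1=2, P2=4, P3=5, P4=3, P5=0, P6=1)

step 1: fire T2:  (P0=4, P1=1, P2=2, P3=0, P4=4, P5=3, P6=4) → (P0=5, P1=1, P2=2, P3=0, P4=4, P5=2, P6=4)
step 2: fire T1:  (P0=5, P1=1, P2=2, P3=0, P4=4, P5=2, P6=4) → (P0=5, P1=4, P2=4, P3=0, P4=3, P5=1, P6=2)
step 3: fire T3:  (P0=5, P1=4, P2=4, P3=0, P4=3, P5=1, P6=2) → (P0=4, P1=1, P2=4, P3=2, P4=3, P5=1, P6=4)
step 4: fire T2:  (P0=4, P1=1, P2=4, P3=2, P4=3, P5=1, P6=4) → (P0=5, P1=1, P2=4, P3=2, P4=3, P5=0, P6=4)
step 5: fire T0:  (P0=5, P1=1, P2=4, P3=2, P4=3, P5=0, P6=4) → (P0=5, P1=2, P2=4, P3=5, P4=3, P5=0, P6=1)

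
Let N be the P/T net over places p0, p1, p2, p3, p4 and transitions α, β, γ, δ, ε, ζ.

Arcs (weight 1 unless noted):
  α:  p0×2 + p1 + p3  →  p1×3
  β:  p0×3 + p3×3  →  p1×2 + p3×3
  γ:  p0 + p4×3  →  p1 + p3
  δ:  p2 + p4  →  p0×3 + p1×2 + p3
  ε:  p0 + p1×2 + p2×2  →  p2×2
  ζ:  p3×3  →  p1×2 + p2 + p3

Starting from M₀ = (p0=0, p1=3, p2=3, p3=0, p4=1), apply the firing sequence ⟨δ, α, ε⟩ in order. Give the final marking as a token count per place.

(p0=0, p1=5, p2=2, p3=0, p4=0)

step 1: fire δ:  (p0=0, p1=3, p2=3, p3=0, p4=1) → (p0=3, p1=5, p2=2, p3=1, p4=0)
step 2: fire α:  (p0=3, p1=5, p2=2, p3=1, p4=0) → (p0=1, p1=7, p2=2, p3=0, p4=0)
step 3: fire ε:  (p0=1, p1=7, p2=2, p3=0, p4=0) → (p0=0, p1=5, p2=2, p3=0, p4=0)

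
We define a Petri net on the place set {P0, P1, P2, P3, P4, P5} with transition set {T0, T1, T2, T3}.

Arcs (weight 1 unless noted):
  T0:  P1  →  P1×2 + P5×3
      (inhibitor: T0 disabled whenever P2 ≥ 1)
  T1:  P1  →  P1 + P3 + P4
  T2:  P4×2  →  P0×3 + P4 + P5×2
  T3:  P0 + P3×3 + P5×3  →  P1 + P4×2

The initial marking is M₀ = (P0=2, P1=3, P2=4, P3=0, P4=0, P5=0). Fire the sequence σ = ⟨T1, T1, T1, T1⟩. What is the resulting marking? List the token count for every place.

step 1: fire T1:  (P0=2, P1=3, P2=4, P3=0, P4=0, P5=0) → (P0=2, P1=3, P2=4, P3=1, P4=1, P5=0)
step 2: fire T1:  (P0=2, P1=3, P2=4, P3=1, P4=1, P5=0) → (P0=2, P1=3, P2=4, P3=2, P4=2, P5=0)
step 3: fire T1:  (P0=2, P1=3, P2=4, P3=2, P4=2, P5=0) → (P0=2, P1=3, P2=4, P3=3, P4=3, P5=0)
step 4: fire T1:  (P0=2, P1=3, P2=4, P3=3, P4=3, P5=0) → (P0=2, P1=3, P2=4, P3=4, P4=4, P5=0)

(P0=2, P1=3, P2=4, P3=4, P4=4, P5=0)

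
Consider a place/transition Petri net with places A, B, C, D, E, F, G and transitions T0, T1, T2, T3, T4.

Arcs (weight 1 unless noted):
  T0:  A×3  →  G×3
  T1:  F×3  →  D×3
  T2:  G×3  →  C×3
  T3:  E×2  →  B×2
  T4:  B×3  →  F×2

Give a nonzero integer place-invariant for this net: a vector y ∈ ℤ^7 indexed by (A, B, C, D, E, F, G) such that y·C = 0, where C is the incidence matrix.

y = (A:0, B:2, C:0, D:3, E:2, F:3, G:0)

Incidence matrix C (rows=places, cols=transitions):
       T0   T1   T2   T3   T4
    A  -3    0    0    0    0
    B   0    0    0    2   -3
    C   0    0    3    0    0
    D   0    3    0    0    0
    E   0    0    0   -2    0
    F   0   -3    0    0    2
    G   3    0   -3    0    0

Candidate y = [0, 2, 0, 3, 2, 3, 0]; check y·C column-wise:
  col T0: 0·-3 + 2·0 + 3·0 + 2·0 + 3·0 + 0·3 = 0
  col T1: 2·0 + 3·3 + 2·0 + 3·-3 = 0
  col T2: 2·0 + 0·3 + 3·0 + 2·0 + 3·0 + 0·-3 = 0
  col T3: 2·2 + 3·0 + 2·-2 + 3·0 = 0
  col T4: 2·-3 + 3·0 + 2·0 + 3·2 = 0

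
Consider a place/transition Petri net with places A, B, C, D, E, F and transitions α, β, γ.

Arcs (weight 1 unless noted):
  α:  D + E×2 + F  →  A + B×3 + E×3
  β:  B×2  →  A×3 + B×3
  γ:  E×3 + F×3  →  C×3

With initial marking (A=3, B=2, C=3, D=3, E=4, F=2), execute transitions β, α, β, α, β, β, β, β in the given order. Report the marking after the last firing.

step 1: fire β:  (A=3, B=2, C=3, D=3, E=4, F=2) → (A=6, B=3, C=3, D=3, E=4, F=2)
step 2: fire α:  (A=6, B=3, C=3, D=3, E=4, F=2) → (A=7, B=6, C=3, D=2, E=5, F=1)
step 3: fire β:  (A=7, B=6, C=3, D=2, E=5, F=1) → (A=10, B=7, C=3, D=2, E=5, F=1)
step 4: fire α:  (A=10, B=7, C=3, D=2, E=5, F=1) → (A=11, B=10, C=3, D=1, E=6, F=0)
step 5: fire β:  (A=11, B=10, C=3, D=1, E=6, F=0) → (A=14, B=11, C=3, D=1, E=6, F=0)
step 6: fire β:  (A=14, B=11, C=3, D=1, E=6, F=0) → (A=17, B=12, C=3, D=1, E=6, F=0)
step 7: fire β:  (A=17, B=12, C=3, D=1, E=6, F=0) → (A=20, B=13, C=3, D=1, E=6, F=0)
step 8: fire β:  (A=20, B=13, C=3, D=1, E=6, F=0) → (A=23, B=14, C=3, D=1, E=6, F=0)

(A=23, B=14, C=3, D=1, E=6, F=0)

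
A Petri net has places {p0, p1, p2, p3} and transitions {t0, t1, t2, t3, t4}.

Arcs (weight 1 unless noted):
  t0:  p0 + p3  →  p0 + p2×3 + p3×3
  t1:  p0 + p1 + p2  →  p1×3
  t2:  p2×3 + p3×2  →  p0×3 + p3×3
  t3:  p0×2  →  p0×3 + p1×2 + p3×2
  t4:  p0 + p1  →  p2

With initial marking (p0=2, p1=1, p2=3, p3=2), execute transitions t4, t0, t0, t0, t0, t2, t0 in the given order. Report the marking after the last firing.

(p0=4, p1=0, p2=16, p3=13)

step 1: fire t4:  (p0=2, p1=1, p2=3, p3=2) → (p0=1, p1=0, p2=4, p3=2)
step 2: fire t0:  (p0=1, p1=0, p2=4, p3=2) → (p0=1, p1=0, p2=7, p3=4)
step 3: fire t0:  (p0=1, p1=0, p2=7, p3=4) → (p0=1, p1=0, p2=10, p3=6)
step 4: fire t0:  (p0=1, p1=0, p2=10, p3=6) → (p0=1, p1=0, p2=13, p3=8)
step 5: fire t0:  (p0=1, p1=0, p2=13, p3=8) → (p0=1, p1=0, p2=16, p3=10)
step 6: fire t2:  (p0=1, p1=0, p2=16, p3=10) → (p0=4, p1=0, p2=13, p3=11)
step 7: fire t0:  (p0=4, p1=0, p2=13, p3=11) → (p0=4, p1=0, p2=16, p3=13)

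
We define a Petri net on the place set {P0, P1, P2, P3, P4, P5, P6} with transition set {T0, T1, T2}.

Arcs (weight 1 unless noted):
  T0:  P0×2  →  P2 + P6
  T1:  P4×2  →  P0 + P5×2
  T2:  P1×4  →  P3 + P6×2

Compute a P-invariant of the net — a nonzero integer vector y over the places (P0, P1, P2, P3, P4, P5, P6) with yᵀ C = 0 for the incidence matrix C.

y = (P0:0, P1:1, P2:0, P3:4, P4:0, P5:0, P6:0)

Incidence matrix C (rows=places, cols=transitions):
       T0   T1   T2
   P0  -2    1    0
   P1   0    0   -4
   P2   1    0    0
   P3   0    0    1
   P4   0   -2    0
   P5   0    2    0
   P6   1    0    2

Candidate y = [0, 1, 0, 4, 0, 0, 0]; check y·C column-wise:
  col T0: 0·-2 + 1·0 + 0·1 + 4·0 + 0·1 = 0
  col T1: 0·1 + 1·0 + 4·0 + 0·-2 + 0·2 = 0
  col T2: 1·-4 + 4·1 + 0·2 = 0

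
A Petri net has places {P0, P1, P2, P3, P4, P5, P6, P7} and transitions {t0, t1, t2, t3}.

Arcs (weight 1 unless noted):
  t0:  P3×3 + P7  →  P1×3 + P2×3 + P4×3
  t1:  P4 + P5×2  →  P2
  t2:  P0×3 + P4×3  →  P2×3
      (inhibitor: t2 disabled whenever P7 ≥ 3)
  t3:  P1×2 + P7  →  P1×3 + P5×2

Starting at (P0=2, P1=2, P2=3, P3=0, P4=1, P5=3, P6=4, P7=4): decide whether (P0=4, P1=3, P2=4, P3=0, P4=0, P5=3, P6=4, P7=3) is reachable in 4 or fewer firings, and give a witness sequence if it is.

NO — not reachable within 4 firings

depth 0: 1 marking
depth 1: 3 markings reached so far
depth 2: 5 markings reached so far
depth 3: 7 markings reached so far
depth 4: 9 markings reached so far
target is not among the 9 markings reachable within 4 steps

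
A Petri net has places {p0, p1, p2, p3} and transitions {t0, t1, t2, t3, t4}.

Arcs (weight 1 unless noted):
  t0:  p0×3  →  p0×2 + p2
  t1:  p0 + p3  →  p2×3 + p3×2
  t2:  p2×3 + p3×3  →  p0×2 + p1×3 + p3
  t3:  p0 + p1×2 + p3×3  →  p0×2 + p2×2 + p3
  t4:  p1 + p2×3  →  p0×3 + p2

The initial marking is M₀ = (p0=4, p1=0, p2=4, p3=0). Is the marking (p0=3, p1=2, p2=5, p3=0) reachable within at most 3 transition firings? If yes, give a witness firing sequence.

NO — not reachable within 3 firings

depth 0: 1 marking
depth 1: 2 markings reached so far
depth 2: 3 markings reached so far
depth 3: 3 markings reached so far
(frontier empty at depth 3; search complete)
target is not among the 3 markings reachable within 3 steps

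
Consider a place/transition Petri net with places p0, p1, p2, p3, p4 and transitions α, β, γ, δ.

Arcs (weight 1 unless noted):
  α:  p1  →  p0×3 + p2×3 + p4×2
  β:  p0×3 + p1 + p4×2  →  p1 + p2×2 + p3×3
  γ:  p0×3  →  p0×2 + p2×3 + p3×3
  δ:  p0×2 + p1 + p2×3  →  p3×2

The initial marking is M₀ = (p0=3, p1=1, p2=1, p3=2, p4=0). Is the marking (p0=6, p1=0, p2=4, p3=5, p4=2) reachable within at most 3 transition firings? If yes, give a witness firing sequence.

depth 0: 1 marking
depth 1: 3 markings reached so far
depth 2: 5 markings reached so far
depth 3: 6 markings reached so far
target is not among the 6 markings reachable within 3 steps

NO — not reachable within 3 firings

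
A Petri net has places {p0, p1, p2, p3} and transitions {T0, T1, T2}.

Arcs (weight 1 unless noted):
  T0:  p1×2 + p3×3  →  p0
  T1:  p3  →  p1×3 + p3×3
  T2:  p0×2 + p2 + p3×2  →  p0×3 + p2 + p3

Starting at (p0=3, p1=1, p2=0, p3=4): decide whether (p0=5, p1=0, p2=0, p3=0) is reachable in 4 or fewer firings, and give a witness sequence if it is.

YES — reachable via ⟨T1, T0, T0⟩ (3 firings)

step 1: fire T1:  (p0=3, p1=1, p2=0, p3=4) → (p0=3, p1=4, p2=0, p3=6)
step 2: fire T0:  (p0=3, p1=4, p2=0, p3=6) → (p0=4, p1=2, p2=0, p3=3)
step 3: fire T0:  (p0=4, p1=2, p2=0, p3=3) → (p0=5, p1=0, p2=0, p3=0)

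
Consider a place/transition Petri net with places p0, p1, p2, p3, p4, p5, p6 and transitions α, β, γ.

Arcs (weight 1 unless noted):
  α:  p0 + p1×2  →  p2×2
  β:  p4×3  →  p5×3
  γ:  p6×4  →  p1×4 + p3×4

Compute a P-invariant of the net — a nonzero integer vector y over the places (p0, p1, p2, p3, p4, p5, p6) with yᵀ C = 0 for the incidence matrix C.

y = (p0:2, p1:0, p2:1, p3:0, p4:0, p5:0, p6:0)

Incidence matrix C (rows=places, cols=transitions):
        α    β    γ
   p0  -1    0    0
   p1  -2    0    4
   p2   2    0    0
   p3   0    0    4
   p4   0   -3    0
   p5   0    3    0
   p6   0    0   -4

Candidate y = [2, 0, 1, 0, 0, 0, 0]; check y·C column-wise:
  col α: 2·-1 + 0·-2 + 1·2 = 0
  col β: 2·0 + 1·0 + 0·-3 + 0·3 = 0
  col γ: 2·0 + 0·4 + 1·0 + 0·4 + 0·-4 = 0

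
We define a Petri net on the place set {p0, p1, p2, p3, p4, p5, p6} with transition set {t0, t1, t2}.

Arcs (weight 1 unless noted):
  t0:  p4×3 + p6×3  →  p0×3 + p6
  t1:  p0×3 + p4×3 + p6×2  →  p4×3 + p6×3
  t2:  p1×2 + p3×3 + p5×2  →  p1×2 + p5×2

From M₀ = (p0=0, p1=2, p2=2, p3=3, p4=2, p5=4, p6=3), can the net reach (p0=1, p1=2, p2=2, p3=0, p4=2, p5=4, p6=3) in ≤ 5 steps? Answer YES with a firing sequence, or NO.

depth 0: 1 marking
depth 1: 2 markings reached so far
depth 2: 2 markings reached so far
(frontier empty at depth 2; search complete)
target is not among the 2 markings reachable within 5 steps

NO — not reachable within 5 firings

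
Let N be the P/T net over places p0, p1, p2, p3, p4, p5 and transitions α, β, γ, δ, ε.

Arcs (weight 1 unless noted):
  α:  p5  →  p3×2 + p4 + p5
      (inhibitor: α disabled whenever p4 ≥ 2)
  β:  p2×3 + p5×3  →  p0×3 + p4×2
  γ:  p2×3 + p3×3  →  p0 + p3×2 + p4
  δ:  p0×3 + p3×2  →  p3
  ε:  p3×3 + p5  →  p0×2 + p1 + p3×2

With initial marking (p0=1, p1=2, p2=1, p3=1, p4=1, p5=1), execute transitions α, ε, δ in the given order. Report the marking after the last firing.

(p0=0, p1=3, p2=1, p3=1, p4=2, p5=0)

step 1: fire α:  (p0=1, p1=2, p2=1, p3=1, p4=1, p5=1) → (p0=1, p1=2, p2=1, p3=3, p4=2, p5=1)
step 2: fire ε:  (p0=1, p1=2, p2=1, p3=3, p4=2, p5=1) → (p0=3, p1=3, p2=1, p3=2, p4=2, p5=0)
step 3: fire δ:  (p0=3, p1=3, p2=1, p3=2, p4=2, p5=0) → (p0=0, p1=3, p2=1, p3=1, p4=2, p5=0)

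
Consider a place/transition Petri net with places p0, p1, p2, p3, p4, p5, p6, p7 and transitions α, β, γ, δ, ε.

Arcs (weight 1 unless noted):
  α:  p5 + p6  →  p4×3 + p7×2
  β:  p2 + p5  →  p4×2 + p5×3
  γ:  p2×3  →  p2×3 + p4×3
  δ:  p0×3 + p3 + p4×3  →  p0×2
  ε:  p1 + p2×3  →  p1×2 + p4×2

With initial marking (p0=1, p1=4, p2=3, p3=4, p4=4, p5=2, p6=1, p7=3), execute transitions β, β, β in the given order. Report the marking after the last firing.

(p0=1, p1=4, p2=0, p3=4, p4=10, p5=8, p6=1, p7=3)

step 1: fire β:  (p0=1, p1=4, p2=3, p3=4, p4=4, p5=2, p6=1, p7=3) → (p0=1, p1=4, p2=2, p3=4, p4=6, p5=4, p6=1, p7=3)
step 2: fire β:  (p0=1, p1=4, p2=2, p3=4, p4=6, p5=4, p6=1, p7=3) → (p0=1, p1=4, p2=1, p3=4, p4=8, p5=6, p6=1, p7=3)
step 3: fire β:  (p0=1, p1=4, p2=1, p3=4, p4=8, p5=6, p6=1, p7=3) → (p0=1, p1=4, p2=0, p3=4, p4=10, p5=8, p6=1, p7=3)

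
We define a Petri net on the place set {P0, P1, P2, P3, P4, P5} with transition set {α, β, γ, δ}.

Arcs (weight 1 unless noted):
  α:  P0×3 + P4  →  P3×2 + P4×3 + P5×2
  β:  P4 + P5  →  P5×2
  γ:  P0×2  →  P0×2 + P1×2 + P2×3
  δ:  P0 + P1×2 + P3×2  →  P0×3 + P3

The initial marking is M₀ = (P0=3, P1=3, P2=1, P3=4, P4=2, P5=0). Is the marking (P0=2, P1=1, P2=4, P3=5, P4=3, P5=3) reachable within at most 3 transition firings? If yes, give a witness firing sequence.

NO — not reachable within 3 firings

depth 0: 1 marking
depth 1: 4 markings reached so far
depth 2: 9 markings reached so far
depth 3: 17 markings reached so far
target is not among the 17 markings reachable within 3 steps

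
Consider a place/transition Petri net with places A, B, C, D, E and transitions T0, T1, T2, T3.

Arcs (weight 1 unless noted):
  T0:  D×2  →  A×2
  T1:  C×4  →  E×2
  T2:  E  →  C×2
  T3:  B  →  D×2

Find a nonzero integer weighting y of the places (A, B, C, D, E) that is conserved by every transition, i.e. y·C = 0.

y = (A:1, B:2, C:0, D:1, E:0)

Incidence matrix C (rows=places, cols=transitions):
       T0   T1   T2   T3
    A   2    0    0    0
    B   0    0    0   -1
    C   0   -4    2    0
    D  -2    0    0    2
    E   0    2   -1    0

Candidate y = [1, 2, 0, 1, 0]; check y·C column-wise:
  col T0: 1·2 + 2·0 + 1·-2 = 0
  col T1: 1·0 + 2·0 + 0·-4 + 1·0 + 0·2 = 0
  col T2: 1·0 + 2·0 + 0·2 + 1·0 + 0·-1 = 0
  col T3: 1·0 + 2·-1 + 1·2 = 0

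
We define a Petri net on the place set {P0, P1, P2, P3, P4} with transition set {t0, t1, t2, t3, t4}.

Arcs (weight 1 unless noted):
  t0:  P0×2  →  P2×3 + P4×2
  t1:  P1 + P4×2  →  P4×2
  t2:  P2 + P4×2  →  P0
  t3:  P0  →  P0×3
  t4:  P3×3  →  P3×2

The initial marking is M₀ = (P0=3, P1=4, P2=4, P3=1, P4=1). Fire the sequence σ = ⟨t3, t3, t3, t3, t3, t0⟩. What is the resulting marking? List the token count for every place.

step 1: fire t3:  (P0=3, P1=4, P2=4, P3=1, P4=1) → (P0=5, P1=4, P2=4, P3=1, P4=1)
step 2: fire t3:  (P0=5, P1=4, P2=4, P3=1, P4=1) → (P0=7, P1=4, P2=4, P3=1, P4=1)
step 3: fire t3:  (P0=7, P1=4, P2=4, P3=1, P4=1) → (P0=9, P1=4, P2=4, P3=1, P4=1)
step 4: fire t3:  (P0=9, P1=4, P2=4, P3=1, P4=1) → (P0=11, P1=4, P2=4, P3=1, P4=1)
step 5: fire t3:  (P0=11, P1=4, P2=4, P3=1, P4=1) → (P0=13, P1=4, P2=4, P3=1, P4=1)
step 6: fire t0:  (P0=13, P1=4, P2=4, P3=1, P4=1) → (P0=11, P1=4, P2=7, P3=1, P4=3)

(P0=11, P1=4, P2=7, P3=1, P4=3)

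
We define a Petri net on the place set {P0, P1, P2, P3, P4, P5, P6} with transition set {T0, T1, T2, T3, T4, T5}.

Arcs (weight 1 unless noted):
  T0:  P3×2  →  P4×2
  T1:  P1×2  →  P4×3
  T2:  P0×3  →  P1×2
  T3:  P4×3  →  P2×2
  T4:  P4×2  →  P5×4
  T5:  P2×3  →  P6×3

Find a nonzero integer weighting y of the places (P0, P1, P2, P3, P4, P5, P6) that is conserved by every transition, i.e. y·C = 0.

y = (P0:2, P1:3, P2:3, P3:2, P4:2, P5:1, P6:3)

Incidence matrix C (rows=places, cols=transitions):
       T0   T1   T2   T3   T4   T5
   P0   0    0   -3    0    0    0
   P1   0   -2    2    0    0    0
   P2   0    0    0    2    0   -3
   P3  -2    0    0    0    0    0
   P4   2    3    0   -3   -2    0
   P5   0    0    0    0    4    0
   P6   0    0    0    0    0    3

Candidate y = [2, 3, 3, 2, 2, 1, 3]; check y·C column-wise:
  col T0: 2·0 + 3·0 + 3·0 + 2·-2 + 2·2 + 1·0 + 3·0 = 0
  col T1: 2·0 + 3·-2 + 3·0 + 2·0 + 2·3 + 1·0 + 3·0 = 0
  col T2: 2·-3 + 3·2 + 3·0 + 2·0 + 2·0 + 1·0 + 3·0 = 0
  col T3: 2·0 + 3·0 + 3·2 + 2·0 + 2·-3 + 1·0 + 3·0 = 0
  col T4: 2·0 + 3·0 + 3·0 + 2·0 + 2·-2 + 1·4 + 3·0 = 0
  col T5: 2·0 + 3·0 + 3·-3 + 2·0 + 2·0 + 1·0 + 3·3 = 0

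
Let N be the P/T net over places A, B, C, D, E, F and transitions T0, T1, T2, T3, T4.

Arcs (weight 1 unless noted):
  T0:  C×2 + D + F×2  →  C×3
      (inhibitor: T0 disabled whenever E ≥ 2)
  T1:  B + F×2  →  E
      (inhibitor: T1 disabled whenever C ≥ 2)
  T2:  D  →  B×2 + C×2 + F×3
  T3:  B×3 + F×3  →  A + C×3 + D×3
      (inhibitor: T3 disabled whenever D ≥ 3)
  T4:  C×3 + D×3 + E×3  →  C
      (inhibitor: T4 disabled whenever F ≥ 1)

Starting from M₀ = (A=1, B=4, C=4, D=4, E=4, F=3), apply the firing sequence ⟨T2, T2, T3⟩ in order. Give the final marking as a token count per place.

(A=2, B=5, C=11, D=5, E=4, F=6)

step 1: fire T2:  (A=1, B=4, C=4, D=4, E=4, F=3) → (A=1, B=6, C=6, D=3, E=4, F=6)
step 2: fire T2:  (A=1, B=6, C=6, D=3, E=4, F=6) → (A=1, B=8, C=8, D=2, E=4, F=9)
step 3: fire T3:  (A=1, B=8, C=8, D=2, E=4, F=9) → (A=2, B=5, C=11, D=5, E=4, F=6)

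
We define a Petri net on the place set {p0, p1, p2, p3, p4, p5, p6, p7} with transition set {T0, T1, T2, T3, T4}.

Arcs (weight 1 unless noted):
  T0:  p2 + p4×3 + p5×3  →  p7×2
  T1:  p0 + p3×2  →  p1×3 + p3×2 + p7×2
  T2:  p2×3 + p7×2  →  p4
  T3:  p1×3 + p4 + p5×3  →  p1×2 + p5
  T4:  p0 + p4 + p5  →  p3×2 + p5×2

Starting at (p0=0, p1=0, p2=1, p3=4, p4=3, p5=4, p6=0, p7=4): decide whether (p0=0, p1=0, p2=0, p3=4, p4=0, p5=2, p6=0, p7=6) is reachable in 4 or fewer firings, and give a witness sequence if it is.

depth 0: 1 marking
depth 1: 2 markings reached so far
depth 2: 2 markings reached so far
(frontier empty at depth 2; search complete)
target is not among the 2 markings reachable within 4 steps

NO — not reachable within 4 firings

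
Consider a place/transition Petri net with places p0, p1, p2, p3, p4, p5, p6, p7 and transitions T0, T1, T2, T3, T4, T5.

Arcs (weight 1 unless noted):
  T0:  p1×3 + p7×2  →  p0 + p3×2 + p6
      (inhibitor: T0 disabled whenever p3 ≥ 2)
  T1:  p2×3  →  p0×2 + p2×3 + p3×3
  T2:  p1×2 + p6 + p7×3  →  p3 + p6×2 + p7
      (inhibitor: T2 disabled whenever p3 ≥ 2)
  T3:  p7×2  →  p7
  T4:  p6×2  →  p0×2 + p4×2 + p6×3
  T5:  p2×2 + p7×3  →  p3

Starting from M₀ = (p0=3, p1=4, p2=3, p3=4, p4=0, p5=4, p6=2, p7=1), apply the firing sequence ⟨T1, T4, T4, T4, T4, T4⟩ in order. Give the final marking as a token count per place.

(p0=15, p1=4, p2=3, p3=7, p4=10, p5=4, p6=7, p7=1)

step 1: fire T1:  (p0=3, p1=4, p2=3, p3=4, p4=0, p5=4, p6=2, p7=1) → (p0=5, p1=4, p2=3, p3=7, p4=0, p5=4, p6=2, p7=1)
step 2: fire T4:  (p0=5, p1=4, p2=3, p3=7, p4=0, p5=4, p6=2, p7=1) → (p0=7, p1=4, p2=3, p3=7, p4=2, p5=4, p6=3, p7=1)
step 3: fire T4:  (p0=7, p1=4, p2=3, p3=7, p4=2, p5=4, p6=3, p7=1) → (p0=9, p1=4, p2=3, p3=7, p4=4, p5=4, p6=4, p7=1)
step 4: fire T4:  (p0=9, p1=4, p2=3, p3=7, p4=4, p5=4, p6=4, p7=1) → (p0=11, p1=4, p2=3, p3=7, p4=6, p5=4, p6=5, p7=1)
step 5: fire T4:  (p0=11, p1=4, p2=3, p3=7, p4=6, p5=4, p6=5, p7=1) → (p0=13, p1=4, p2=3, p3=7, p4=8, p5=4, p6=6, p7=1)
step 6: fire T4:  (p0=13, p1=4, p2=3, p3=7, p4=8, p5=4, p6=6, p7=1) → (p0=15, p1=4, p2=3, p3=7, p4=10, p5=4, p6=7, p7=1)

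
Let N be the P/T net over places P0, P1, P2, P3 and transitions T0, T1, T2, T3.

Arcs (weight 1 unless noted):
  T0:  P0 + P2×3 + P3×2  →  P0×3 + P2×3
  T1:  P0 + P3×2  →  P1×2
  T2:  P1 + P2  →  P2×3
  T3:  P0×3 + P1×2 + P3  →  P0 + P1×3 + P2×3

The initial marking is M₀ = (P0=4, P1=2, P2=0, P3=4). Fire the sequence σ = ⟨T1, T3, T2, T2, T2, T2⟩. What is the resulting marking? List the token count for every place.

(P0=1, P1=1, P2=11, P3=1)

step 1: fire T1:  (P0=4, P1=2, P2=0, P3=4) → (P0=3, P1=4, P2=0, P3=2)
step 2: fire T3:  (P0=3, P1=4, P2=0, P3=2) → (P0=1, P1=5, P2=3, P3=1)
step 3: fire T2:  (P0=1, P1=5, P2=3, P3=1) → (P0=1, P1=4, P2=5, P3=1)
step 4: fire T2:  (P0=1, P1=4, P2=5, P3=1) → (P0=1, P1=3, P2=7, P3=1)
step 5: fire T2:  (P0=1, P1=3, P2=7, P3=1) → (P0=1, P1=2, P2=9, P3=1)
step 6: fire T2:  (P0=1, P1=2, P2=9, P3=1) → (P0=1, P1=1, P2=11, P3=1)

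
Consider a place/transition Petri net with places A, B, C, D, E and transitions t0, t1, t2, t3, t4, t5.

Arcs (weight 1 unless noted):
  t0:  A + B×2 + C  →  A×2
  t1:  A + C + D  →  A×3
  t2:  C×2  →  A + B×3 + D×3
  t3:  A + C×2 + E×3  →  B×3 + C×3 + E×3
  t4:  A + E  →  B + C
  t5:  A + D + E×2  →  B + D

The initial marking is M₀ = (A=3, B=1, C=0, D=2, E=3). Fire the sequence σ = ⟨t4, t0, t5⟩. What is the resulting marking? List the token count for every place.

step 1: fire t4:  (A=3, B=1, C=0, D=2, E=3) → (A=2, B=2, C=1, D=2, E=2)
step 2: fire t0:  (A=2, B=2, C=1, D=2, E=2) → (A=3, B=0, C=0, D=2, E=2)
step 3: fire t5:  (A=3, B=0, C=0, D=2, E=2) → (A=2, B=1, C=0, D=2, E=0)

(A=2, B=1, C=0, D=2, E=0)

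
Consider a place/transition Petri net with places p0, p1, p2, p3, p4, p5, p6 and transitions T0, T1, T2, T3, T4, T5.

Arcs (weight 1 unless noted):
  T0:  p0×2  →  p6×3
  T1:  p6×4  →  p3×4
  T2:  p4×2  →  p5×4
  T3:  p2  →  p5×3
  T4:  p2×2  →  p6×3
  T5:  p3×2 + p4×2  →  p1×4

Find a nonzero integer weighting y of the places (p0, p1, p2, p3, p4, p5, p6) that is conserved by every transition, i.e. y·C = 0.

y = (p0:3, p1:2, p2:3, p3:2, p4:2, p5:1, p6:2)

Incidence matrix C (rows=places, cols=transitions):
       T0   T1   T2   T3   T4   T5
   p0  -2    0    0    0    0    0
   p1   0    0    0    0    0    4
   p2   0    0    0   -1   -2    0
   p3   0    4    0    0    0   -2
   p4   0    0   -2    0    0   -2
   p5   0    0    4    3    0    0
   p6   3   -4    0    0    3    0

Candidate y = [3, 2, 3, 2, 2, 1, 2]; check y·C column-wise:
  col T0: 3·-2 + 2·0 + 3·0 + 2·0 + 2·0 + 1·0 + 2·3 = 0
  col T1: 3·0 + 2·0 + 3·0 + 2·4 + 2·0 + 1·0 + 2·-4 = 0
  col T2: 3·0 + 2·0 + 3·0 + 2·0 + 2·-2 + 1·4 + 2·0 = 0
  col T3: 3·0 + 2·0 + 3·-1 + 2·0 + 2·0 + 1·3 + 2·0 = 0
  col T4: 3·0 + 2·0 + 3·-2 + 2·0 + 2·0 + 1·0 + 2·3 = 0
  col T5: 3·0 + 2·4 + 3·0 + 2·-2 + 2·-2 + 1·0 + 2·0 = 0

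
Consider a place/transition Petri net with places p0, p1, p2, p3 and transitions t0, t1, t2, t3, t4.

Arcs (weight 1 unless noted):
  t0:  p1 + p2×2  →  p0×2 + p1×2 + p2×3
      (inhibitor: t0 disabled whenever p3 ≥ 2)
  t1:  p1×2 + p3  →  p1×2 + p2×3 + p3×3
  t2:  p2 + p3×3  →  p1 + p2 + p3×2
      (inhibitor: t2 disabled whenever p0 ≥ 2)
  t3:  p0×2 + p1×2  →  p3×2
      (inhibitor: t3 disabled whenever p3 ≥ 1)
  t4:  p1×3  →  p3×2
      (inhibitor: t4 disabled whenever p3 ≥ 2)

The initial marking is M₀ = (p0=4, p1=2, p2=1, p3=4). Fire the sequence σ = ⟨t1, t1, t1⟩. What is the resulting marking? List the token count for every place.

step 1: fire t1:  (p0=4, p1=2, p2=1, p3=4) → (p0=4, p1=2, p2=4, p3=6)
step 2: fire t1:  (p0=4, p1=2, p2=4, p3=6) → (p0=4, p1=2, p2=7, p3=8)
step 3: fire t1:  (p0=4, p1=2, p2=7, p3=8) → (p0=4, p1=2, p2=10, p3=10)

(p0=4, p1=2, p2=10, p3=10)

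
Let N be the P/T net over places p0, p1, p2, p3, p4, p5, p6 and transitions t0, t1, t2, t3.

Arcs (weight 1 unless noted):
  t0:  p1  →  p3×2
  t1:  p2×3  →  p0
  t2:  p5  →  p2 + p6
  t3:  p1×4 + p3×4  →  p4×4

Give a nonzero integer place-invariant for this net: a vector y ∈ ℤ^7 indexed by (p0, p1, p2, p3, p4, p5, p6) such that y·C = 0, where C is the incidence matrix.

Incidence matrix C (rows=places, cols=transitions):
       t0   t1   t2   t3
   p0   0    1    0    0
   p1  -1    0    0   -4
   p2   0   -3    1    0
   p3   2    0    0   -4
   p4   0    0    0    4
   p5   0    0   -1    0
   p6   0    0    1    0

Candidate y = [0, 2, 0, 1, 3, 0, 0]; check y·C column-wise:
  col t0: 2·-1 + 1·2 + 3·0 = 0
  col t1: 0·1 + 2·0 + 0·-3 + 1·0 + 3·0 = 0
  col t2: 2·0 + 0·1 + 1·0 + 3·0 + 0·-1 + 0·1 = 0
  col t3: 2·-4 + 1·-4 + 3·4 = 0

y = (p0:0, p1:2, p2:0, p3:1, p4:3, p5:0, p6:0)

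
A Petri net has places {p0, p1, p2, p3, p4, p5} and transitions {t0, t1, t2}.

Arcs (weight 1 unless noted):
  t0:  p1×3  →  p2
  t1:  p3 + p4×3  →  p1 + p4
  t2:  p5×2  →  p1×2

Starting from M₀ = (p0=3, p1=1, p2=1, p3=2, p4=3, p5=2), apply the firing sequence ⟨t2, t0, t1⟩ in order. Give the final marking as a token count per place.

(p0=3, p1=1, p2=2, p3=1, p4=1, p5=0)

step 1: fire t2:  (p0=3, p1=1, p2=1, p3=2, p4=3, p5=2) → (p0=3, p1=3, p2=1, p3=2, p4=3, p5=0)
step 2: fire t0:  (p0=3, p1=3, p2=1, p3=2, p4=3, p5=0) → (p0=3, p1=0, p2=2, p3=2, p4=3, p5=0)
step 3: fire t1:  (p0=3, p1=0, p2=2, p3=2, p4=3, p5=0) → (p0=3, p1=1, p2=2, p3=1, p4=1, p5=0)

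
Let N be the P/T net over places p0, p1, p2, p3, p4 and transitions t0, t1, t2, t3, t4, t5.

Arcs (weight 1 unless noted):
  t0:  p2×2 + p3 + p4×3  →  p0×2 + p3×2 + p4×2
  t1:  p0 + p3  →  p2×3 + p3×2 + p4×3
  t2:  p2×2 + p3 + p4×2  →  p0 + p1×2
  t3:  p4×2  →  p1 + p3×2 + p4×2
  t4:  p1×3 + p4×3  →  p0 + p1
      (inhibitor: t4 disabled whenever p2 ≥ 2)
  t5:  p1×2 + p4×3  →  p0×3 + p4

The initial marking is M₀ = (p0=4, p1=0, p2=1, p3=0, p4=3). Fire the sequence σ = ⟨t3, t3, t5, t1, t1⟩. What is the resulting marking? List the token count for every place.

(p0=5, p1=0, p2=7, p3=6, p4=7)

step 1: fire t3:  (p0=4, p1=0, p2=1, p3=0, p4=3) → (p0=4, p1=1, p2=1, p3=2, p4=3)
step 2: fire t3:  (p0=4, p1=1, p2=1, p3=2, p4=3) → (p0=4, p1=2, p2=1, p3=4, p4=3)
step 3: fire t5:  (p0=4, p1=2, p2=1, p3=4, p4=3) → (p0=7, p1=0, p2=1, p3=4, p4=1)
step 4: fire t1:  (p0=7, p1=0, p2=1, p3=4, p4=1) → (p0=6, p1=0, p2=4, p3=5, p4=4)
step 5: fire t1:  (p0=6, p1=0, p2=4, p3=5, p4=4) → (p0=5, p1=0, p2=7, p3=6, p4=7)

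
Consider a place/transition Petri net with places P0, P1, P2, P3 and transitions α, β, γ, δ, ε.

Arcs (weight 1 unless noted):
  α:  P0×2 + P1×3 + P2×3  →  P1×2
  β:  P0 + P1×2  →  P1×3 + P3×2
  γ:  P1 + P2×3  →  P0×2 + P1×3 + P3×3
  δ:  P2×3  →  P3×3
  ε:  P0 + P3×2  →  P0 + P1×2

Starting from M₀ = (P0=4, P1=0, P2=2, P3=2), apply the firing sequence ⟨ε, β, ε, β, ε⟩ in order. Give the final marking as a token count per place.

step 1: fire ε:  (P0=4, P1=0, P2=2, P3=2) → (P0=4, P1=2, P2=2, P3=0)
step 2: fire β:  (P0=4, P1=2, P2=2, P3=0) → (P0=3, P1=3, P2=2, P3=2)
step 3: fire ε:  (P0=3, P1=3, P2=2, P3=2) → (P0=3, P1=5, P2=2, P3=0)
step 4: fire β:  (P0=3, P1=5, P2=2, P3=0) → (P0=2, P1=6, P2=2, P3=2)
step 5: fire ε:  (P0=2, P1=6, P2=2, P3=2) → (P0=2, P1=8, P2=2, P3=0)

(P0=2, P1=8, P2=2, P3=0)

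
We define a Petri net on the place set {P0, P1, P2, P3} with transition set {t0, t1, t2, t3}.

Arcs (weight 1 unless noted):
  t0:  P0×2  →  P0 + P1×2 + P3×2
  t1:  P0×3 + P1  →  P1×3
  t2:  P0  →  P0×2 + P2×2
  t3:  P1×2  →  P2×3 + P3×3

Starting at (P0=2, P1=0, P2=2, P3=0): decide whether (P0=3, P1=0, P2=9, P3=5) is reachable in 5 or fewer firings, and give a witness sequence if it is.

YES — reachable via ⟨t0, t2, t2, t3⟩ (4 firings)

step 1: fire t0:  (P0=2, P1=0, P2=2, P3=0) → (P0=1, P1=2, P2=2, P3=2)
step 2: fire t2:  (P0=1, P1=2, P2=2, P3=2) → (P0=2, P1=2, P2=4, P3=2)
step 3: fire t2:  (P0=2, P1=2, P2=4, P3=2) → (P0=3, P1=2, P2=6, P3=2)
step 4: fire t3:  (P0=3, P1=2, P2=6, P3=2) → (P0=3, P1=0, P2=9, P3=5)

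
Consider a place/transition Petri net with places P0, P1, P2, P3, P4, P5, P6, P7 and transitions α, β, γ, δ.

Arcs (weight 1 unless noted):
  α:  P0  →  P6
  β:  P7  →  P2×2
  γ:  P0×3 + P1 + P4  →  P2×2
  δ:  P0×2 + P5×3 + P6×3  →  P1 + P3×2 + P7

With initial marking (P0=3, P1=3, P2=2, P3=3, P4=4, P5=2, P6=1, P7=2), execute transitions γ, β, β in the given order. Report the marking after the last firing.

step 1: fire γ:  (P0=3, P1=3, P2=2, P3=3, P4=4, P5=2, P6=1, P7=2) → (P0=0, P1=2, P2=4, P3=3, P4=3, P5=2, P6=1, P7=2)
step 2: fire β:  (P0=0, P1=2, P2=4, P3=3, P4=3, P5=2, P6=1, P7=2) → (P0=0, P1=2, P2=6, P3=3, P4=3, P5=2, P6=1, P7=1)
step 3: fire β:  (P0=0, P1=2, P2=6, P3=3, P4=3, P5=2, P6=1, P7=1) → (P0=0, P1=2, P2=8, P3=3, P4=3, P5=2, P6=1, P7=0)

(P0=0, P1=2, P2=8, P3=3, P4=3, P5=2, P6=1, P7=0)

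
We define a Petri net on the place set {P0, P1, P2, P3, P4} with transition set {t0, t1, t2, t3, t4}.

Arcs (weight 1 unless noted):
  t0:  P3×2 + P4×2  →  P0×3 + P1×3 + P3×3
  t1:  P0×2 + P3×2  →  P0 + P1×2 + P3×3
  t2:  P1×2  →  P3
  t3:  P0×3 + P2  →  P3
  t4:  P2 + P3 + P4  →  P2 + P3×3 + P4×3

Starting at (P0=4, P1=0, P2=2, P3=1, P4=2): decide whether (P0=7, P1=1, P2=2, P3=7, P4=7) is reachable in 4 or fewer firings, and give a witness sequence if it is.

depth 0: 1 marking
depth 1: 3 markings reached so far
depth 2: 8 markings reached so far
depth 3: 22 markings reached so far
depth 4: 48 markings reached so far
target is not among the 48 markings reachable within 4 steps

NO — not reachable within 4 firings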